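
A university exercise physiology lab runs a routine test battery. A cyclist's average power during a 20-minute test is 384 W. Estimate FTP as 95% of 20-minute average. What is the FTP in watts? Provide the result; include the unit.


FTP = 20-min power * 0.95
= 384 * 0.95
= 364.8 W

364.8 W


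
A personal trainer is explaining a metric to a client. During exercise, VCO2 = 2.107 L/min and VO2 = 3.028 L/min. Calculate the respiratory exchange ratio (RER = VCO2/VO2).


RER = VCO2 / VO2
= 2.107 / 3.028
= 0.6958

0.6958


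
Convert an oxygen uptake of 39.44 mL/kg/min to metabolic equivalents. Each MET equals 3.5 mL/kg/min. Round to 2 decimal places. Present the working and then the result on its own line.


One MET = 3.5 mL/kg/min
Number of METs = 39.44 / 3.5
= 11.27 METs

11.27 METs


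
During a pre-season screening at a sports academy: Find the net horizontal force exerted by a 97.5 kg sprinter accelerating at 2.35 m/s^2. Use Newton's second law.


Newton's second law: F = m * a
F = 97.5 * 2.35 = 229.13 N

229.13 N


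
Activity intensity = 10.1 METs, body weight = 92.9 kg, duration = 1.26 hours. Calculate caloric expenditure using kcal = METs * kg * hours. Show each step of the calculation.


kcal = 10.1 * 92.9 * 1.26
= 938.29 * 1.26
= 1182.25 kcal

1182.25 kcal


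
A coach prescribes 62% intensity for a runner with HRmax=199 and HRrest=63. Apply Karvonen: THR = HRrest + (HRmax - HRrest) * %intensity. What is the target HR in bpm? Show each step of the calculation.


Heart rate reserve = 199 - 63 = 136
Intensity fraction = 62 / 100 = 0.62
THR = 63 + 136 * 0.62 = 147.32 bpm

147.32 bpm


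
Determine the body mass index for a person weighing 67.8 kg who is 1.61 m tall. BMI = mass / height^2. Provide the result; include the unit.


BMI = mass / height^2
= 67.8 / 1.61^2
= 67.8 / 2.5921
= 26.16 kg/m^2

26.16 kg/m^2


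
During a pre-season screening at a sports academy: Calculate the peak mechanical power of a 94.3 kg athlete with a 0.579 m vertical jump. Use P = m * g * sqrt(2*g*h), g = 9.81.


First, sqrt(2gh) = sqrt(2 * 9.81 * 0.579)
= sqrt(11.35998) = 3.370457 m/s
Power = 94.3 * 9.81 * 3.370457 = 3117.95 W

3117.95 W


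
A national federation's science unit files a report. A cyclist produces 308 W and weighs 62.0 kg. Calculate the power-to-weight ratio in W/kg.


P/W = power / mass
= 308 / 62.0
= 4.968 W/kg

4.968 W/kg


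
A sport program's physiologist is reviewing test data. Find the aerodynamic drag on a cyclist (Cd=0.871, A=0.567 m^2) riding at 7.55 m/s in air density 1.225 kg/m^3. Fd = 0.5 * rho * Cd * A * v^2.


Fd = 0.5 * 1.225 * 0.871 * 0.567 * 7.55^2
= 0.5 * 1.225 * 0.871 * 0.567 * 57.0025
= 17.243 N

17.243 N


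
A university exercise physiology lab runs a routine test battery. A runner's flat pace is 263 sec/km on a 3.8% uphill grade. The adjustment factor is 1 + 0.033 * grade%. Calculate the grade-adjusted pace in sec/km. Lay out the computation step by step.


Factor = 1 + 0.033 * 3.8 = 1.1254
Adjusted pace = 263 * 1.1254
= 295.98 sec/km

295.98 s/km


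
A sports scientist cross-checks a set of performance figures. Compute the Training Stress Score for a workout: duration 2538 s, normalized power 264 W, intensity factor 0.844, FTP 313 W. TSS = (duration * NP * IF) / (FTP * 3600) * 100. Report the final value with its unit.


Product = 2538 * 264 * 0.844 = 565507.008
Base = 313 * 3600 = 1126800
TSS = 565507.008 / 1126800 * 100 = 50.19

50.19 TSS


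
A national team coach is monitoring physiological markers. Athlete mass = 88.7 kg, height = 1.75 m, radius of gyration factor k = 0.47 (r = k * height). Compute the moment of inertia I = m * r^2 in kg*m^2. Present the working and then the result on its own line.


r = k * height = 0.47 * 1.75 = 0.8225 m
r^2 = 0.8225^2 = 0.676506
I = 88.7 * 0.676506 = 60.006 kg*m^2

60.006 kg*m^2


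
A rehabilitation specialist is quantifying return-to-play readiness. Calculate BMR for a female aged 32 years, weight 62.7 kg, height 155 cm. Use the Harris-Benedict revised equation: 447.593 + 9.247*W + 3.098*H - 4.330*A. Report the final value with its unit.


Substituting values:
W term = 9.247 * 62.7 = 579.7869
H term = 3.098 * 155 = 480.19
A term = 4.330 * 32 = 138.56
BMR = 1369.01 kcal/day

1369.01 kcal/day


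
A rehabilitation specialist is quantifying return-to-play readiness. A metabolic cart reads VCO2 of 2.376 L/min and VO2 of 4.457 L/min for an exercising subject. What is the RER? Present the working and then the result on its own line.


RER = VCO2 / VO2 = 2.376 / 4.457 = 0.5331

0.5331


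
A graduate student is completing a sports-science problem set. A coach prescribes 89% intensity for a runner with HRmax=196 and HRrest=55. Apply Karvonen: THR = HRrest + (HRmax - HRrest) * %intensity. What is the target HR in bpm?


Heart rate reserve = 196 - 55 = 141
Intensity fraction = 89 / 100 = 0.89
THR = 55 + 141 * 0.89 = 180.49 bpm

180.49 bpm


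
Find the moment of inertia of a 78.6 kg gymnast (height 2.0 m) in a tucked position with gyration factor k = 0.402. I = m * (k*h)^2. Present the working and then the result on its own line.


Radius of gyration = 0.402 * 2.0 = 0.804 m
I = 78.6 * 0.804^2
= 78.6 * 0.646416
= 50.808 kg*m^2

50.808 kg*m^2


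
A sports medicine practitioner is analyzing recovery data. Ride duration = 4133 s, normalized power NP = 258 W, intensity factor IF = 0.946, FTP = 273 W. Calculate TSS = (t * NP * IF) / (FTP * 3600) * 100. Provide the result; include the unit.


Numerator = 4133 * 258 * 0.946 = 1008733.044
Denominator = 273 * 3600 = 982800
TSS = 1008733.044 / 982800 * 100
= 102.64

102.64 TSS


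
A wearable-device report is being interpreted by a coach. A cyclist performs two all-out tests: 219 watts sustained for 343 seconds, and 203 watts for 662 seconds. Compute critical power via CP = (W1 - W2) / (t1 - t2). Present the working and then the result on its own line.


W1 = P1 * t1 = 219 * 343 = 75117 J
W2 = P2 * t2 = 203 * 662 = 134386 J
CP = (75117 - 134386) / (343 - 662)
= 185.8 W

185.8 W


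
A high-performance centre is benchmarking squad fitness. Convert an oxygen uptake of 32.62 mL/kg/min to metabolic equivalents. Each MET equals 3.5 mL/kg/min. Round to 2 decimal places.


One MET = 3.5 mL/kg/min
Number of METs = 32.62 / 3.5
= 9.32 METs

9.32 METs


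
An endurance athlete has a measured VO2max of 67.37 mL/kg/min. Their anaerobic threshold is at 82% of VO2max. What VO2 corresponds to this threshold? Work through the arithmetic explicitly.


Anaerobic threshold VO2 = VO2max * 82%
= 67.37 * 0.82
= 55.24 mL/kg/min

55.24 mL/kg/min


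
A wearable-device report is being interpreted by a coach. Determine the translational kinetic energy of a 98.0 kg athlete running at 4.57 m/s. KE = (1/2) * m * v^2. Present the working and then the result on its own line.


KE = 0.5 * m * v^2
= 0.5 * 98.0 * 4.57^2
= 0.5 * 98.0 * 20.8849
= 1023.36 J

1023.36 J


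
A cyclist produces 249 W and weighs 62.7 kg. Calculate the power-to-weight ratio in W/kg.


P/W = power / mass
= 249 / 62.7
= 3.971 W/kg

3.971 W/kg


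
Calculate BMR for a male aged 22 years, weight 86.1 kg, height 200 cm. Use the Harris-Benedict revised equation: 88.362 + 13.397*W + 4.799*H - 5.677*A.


Substituting values:
W term = 13.397 * 86.1 = 1153.4817
H term = 4.799 * 200 = 959.8
A term = 5.677 * 22 = 124.894
BMR = 2076.75 kcal/day

2076.75 kcal/day


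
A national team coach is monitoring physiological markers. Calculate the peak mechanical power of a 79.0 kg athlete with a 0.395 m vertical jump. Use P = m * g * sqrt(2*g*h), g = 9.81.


First, sqrt(2gh) = sqrt(2 * 9.81 * 0.395)
= sqrt(7.7499) = 2.783864 m/s
Power = 79.0 * 9.81 * 2.783864 = 2157.47 W

2157.47 W


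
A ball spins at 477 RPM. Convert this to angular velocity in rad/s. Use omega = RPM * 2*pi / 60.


omega = 477 * 2 * pi / 60
= 477 * 6.28318531 / 60
= 2997.079 / 60
= 49.951 rad/s

49.951 rad/s


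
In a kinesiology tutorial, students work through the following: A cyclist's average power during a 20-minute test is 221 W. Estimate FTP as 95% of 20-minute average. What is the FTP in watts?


FTP = 20-min power * 0.95
= 221 * 0.95
= 209.95 W

209.95 W


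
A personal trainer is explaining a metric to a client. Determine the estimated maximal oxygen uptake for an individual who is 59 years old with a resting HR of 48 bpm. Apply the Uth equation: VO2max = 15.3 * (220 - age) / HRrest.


HRmax = 220 - 59 = 161
VO2max = 15.3 * (161 / 48)
= 15.3 * 3.3542
= 51.32 mL/kg/min

51.32 mL/kg/min


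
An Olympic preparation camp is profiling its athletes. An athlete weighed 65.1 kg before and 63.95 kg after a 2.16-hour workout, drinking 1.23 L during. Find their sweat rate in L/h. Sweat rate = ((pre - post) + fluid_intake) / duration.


Body mass change = 1.15 kg
Total sweat loss = 1.15 + 1.23 = 2.38 L
Rate = 2.38 / 2.16 = 1.102 L/h

1.102 L/h


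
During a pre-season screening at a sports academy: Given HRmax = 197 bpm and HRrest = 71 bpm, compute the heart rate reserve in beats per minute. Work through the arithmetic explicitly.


Heart rate reserve = maximum HR minus resting HR
HRR = 197 - 71 = 126 bpm

126 bpm


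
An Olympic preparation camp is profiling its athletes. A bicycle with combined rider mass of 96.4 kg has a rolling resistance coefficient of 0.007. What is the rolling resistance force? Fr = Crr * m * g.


Fr = 0.007 * 96.4 * 9.81
= 0.6748 * 9.81
= 6.62 N

6.62 N


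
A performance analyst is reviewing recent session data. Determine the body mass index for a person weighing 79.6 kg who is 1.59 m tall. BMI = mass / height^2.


BMI = mass / height^2
= 79.6 / 1.59^2
= 79.6 / 2.5281
= 31.49 kg/m^2

31.49 kg/m^2


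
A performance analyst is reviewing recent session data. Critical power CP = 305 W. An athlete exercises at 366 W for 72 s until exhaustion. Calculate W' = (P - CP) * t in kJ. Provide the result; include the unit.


P - CP = 366 - 305 = 61 W
W' = 61 * 72 = 4392 J
= 4392 / 1000 = 4.392 kJ

4.392 kJ


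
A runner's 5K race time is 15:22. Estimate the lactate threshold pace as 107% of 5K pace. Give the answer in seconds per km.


Total race time = 15*60 + 22 = 922 seconds
5K pace = 922 / 5 = 184.4 sec/km
LT pace = 184.4 * 1.07 = 197.31 sec/km

197.31 s/km


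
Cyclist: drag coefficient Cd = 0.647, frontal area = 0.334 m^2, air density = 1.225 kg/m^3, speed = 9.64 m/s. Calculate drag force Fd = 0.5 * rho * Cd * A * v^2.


v^2 = 9.64^2 = 92.9296
Fd = 0.5 * 1.225 * 0.647 * 0.334 * 92.9296
= 12.3 N

12.3 N


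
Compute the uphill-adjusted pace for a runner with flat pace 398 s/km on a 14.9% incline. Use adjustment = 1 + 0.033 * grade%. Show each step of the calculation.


Adjustment factor = 1 + 0.033 * 14.9 = 1.4917
Grade-adjusted pace = 398 * 1.4917 = 593.7 s/km

593.7 s/km


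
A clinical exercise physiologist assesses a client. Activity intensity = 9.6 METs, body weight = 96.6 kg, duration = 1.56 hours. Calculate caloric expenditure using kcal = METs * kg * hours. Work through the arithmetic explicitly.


kcal = 9.6 * 96.6 * 1.56
= 927.36 * 1.56
= 1446.68 kcal

1446.68 kcal


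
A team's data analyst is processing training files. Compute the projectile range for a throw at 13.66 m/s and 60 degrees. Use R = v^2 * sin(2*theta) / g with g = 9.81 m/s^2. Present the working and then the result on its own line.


Two times the angle = 120 degrees
sin(120) = 0.866025
R = 186.5956 * 0.866025 / 9.81 = 16.473 m

16.473 m


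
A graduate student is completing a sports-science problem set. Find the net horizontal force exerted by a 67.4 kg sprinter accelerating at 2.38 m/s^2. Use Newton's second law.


Newton's second law: F = m * a
F = 67.4 * 2.38 = 160.41 N

160.41 N


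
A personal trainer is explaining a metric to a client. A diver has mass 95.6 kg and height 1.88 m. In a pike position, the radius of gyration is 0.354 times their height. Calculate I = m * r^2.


r = 0.354 * 1.88 = 0.66552 m
I = m * r^2 = 95.6 * 0.442917 = 42.343 kg*m^2

42.343 kg*m^2


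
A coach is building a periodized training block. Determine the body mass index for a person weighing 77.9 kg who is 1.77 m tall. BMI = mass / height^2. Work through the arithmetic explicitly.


BMI = mass / height^2
= 77.9 / 1.77^2
= 77.9 / 3.1329
= 24.87 kg/m^2

24.87 kg/m^2


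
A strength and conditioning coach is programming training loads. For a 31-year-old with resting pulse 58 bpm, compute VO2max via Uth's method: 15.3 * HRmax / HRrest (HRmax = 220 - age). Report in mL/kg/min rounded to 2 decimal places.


Step 1: HRmax = 220 - 31 = 189 bpm
Step 2: Ratio = 189 / 58 = 3.2586
Step 3: VO2max = 15.3 * 3.2586 = 49.86 mL/kg/min

49.86 mL/kg/min


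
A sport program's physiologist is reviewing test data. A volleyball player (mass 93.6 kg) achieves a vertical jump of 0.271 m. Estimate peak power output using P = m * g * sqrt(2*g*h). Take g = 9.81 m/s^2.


2 * g * h = 2 * 9.81 * 0.271 = 5.31702
sqrt(5.31702) = 2.305866 m/s
P = 93.6 * 9.81 * 2.305866 = 2117.28 W

2117.28 W


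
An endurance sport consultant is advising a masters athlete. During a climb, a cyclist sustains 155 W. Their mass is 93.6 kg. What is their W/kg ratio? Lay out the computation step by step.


Power-to-weight = 155 W / 93.6 kg
= 1.656 W/kg

1.656 W/kg


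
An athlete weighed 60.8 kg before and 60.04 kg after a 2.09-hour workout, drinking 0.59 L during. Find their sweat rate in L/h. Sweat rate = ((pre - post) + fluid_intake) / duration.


Body mass change = 0.76 kg
Total sweat loss = 0.76 + 0.59 = 1.35 L
Rate = 1.35 / 2.09 = 0.646 L/h

0.646 L/h


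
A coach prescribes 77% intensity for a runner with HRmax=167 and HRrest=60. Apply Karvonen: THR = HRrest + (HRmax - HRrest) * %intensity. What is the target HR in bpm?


Heart rate reserve = 167 - 60 = 107
Intensity fraction = 77 / 100 = 0.77
THR = 60 + 107 * 0.77 = 142.39 bpm

142.39 bpm


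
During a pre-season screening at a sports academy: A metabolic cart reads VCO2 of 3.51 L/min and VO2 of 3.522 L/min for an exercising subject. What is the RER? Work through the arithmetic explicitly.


RER = VCO2 / VO2 = 3.51 / 3.522 = 0.9966

0.9966


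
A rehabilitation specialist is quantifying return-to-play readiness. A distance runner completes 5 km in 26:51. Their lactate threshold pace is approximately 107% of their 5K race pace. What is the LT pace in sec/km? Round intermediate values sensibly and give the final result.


Convert to seconds: 26 min 51 s = 1611 s
Pace per km = 1611 / 5 = 322.2 s/km
LT pace = 322.2 * 1.07 = 344.75 s/km

344.75 s/km


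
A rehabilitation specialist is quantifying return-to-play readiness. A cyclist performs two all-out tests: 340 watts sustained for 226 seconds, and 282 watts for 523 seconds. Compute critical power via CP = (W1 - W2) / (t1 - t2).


W1 = P1 * t1 = 340 * 226 = 76840 J
W2 = P2 * t2 = 282 * 523 = 147486 J
CP = (76840 - 147486) / (226 - 523)
= 237.87 W

237.87 W


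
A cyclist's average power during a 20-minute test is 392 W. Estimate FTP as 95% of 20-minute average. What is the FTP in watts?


FTP = 20-min power * 0.95
= 392 * 0.95
= 372.4 W

372.4 W


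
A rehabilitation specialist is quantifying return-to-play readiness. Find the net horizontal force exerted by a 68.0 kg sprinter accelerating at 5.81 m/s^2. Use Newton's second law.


Newton's second law: F = m * a
F = 68.0 * 5.81 = 395.08 N

395.08 N


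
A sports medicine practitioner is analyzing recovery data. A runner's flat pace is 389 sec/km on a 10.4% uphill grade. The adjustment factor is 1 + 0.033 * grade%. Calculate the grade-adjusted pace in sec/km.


Factor = 1 + 0.033 * 10.4 = 1.3432
Adjusted pace = 389 * 1.3432
= 522.5 sec/km

522.5 s/km


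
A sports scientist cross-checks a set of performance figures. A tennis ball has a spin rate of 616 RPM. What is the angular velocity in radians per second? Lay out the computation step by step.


Convert RPM to rad/s: multiply by 2*pi and divide by 60
omega = 616 * 2 * pi / 60
= 64.507 rad/s

64.507 rad/s


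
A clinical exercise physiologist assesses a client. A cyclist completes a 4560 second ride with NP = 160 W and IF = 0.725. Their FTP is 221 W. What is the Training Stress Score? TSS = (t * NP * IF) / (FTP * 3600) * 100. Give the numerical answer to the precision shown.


t * NP * IF = 4560 * 160 * 0.725 = 528960.0
FTP * 3600 = 795600
TSS = (528960.0 / 795600) * 100 = 66.49

66.49 TSS


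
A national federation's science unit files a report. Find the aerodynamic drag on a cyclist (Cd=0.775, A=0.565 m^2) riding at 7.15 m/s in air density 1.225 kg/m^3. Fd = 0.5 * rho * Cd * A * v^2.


Fd = 0.5 * 1.225 * 0.775 * 0.565 * 7.15^2
= 0.5 * 1.225 * 0.775 * 0.565 * 51.1225
= 13.711 N

13.711 N


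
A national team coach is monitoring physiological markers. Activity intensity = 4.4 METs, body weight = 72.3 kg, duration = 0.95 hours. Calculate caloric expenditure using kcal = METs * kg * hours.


kcal = 4.4 * 72.3 * 0.95
= 318.12 * 0.95
= 302.21 kcal

302.21 kcal


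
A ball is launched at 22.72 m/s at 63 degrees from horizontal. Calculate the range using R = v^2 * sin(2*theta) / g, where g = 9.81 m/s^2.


sin(2 * 63) = sin(126) = 0.809017
v^2 = 22.72^2 = 516.1984
R = 516.1984 * 0.809017 / 9.81
= 42.57 m

42.57 m


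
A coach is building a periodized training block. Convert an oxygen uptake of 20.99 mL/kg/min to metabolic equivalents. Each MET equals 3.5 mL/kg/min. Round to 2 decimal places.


One MET = 3.5 mL/kg/min
Number of METs = 20.99 / 3.5
= 6.0 METs

6.0 METs


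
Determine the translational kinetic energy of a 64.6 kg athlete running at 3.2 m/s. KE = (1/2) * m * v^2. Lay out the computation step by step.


KE = 0.5 * m * v^2
= 0.5 * 64.6 * 3.2^2
= 0.5 * 64.6 * 10.24
= 330.75 J

330.75 J


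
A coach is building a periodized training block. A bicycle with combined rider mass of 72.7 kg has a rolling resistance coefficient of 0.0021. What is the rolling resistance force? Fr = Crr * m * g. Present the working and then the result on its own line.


Fr = 0.0021 * 72.7 * 9.81
= 0.15267 * 9.81
= 1.498 N

1.498 N


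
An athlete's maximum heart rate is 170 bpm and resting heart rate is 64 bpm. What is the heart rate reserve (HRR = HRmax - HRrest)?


HRR = HRmax - HRrest
= 170 - 64
= 106 bpm

106 bpm


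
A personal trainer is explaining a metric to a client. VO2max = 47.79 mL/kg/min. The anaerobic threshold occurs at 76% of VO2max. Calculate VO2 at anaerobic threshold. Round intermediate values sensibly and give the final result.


AT fraction = 76 / 100 = 0.76
AT VO2 = 47.79 * 0.76
= 36.32 mL/kg/min

36.32 mL/kg/min


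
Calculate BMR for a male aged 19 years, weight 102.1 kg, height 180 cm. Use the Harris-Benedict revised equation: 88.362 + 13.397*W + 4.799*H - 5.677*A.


Substituting values:
W term = 13.397 * 102.1 = 1367.8337
H term = 4.799 * 180 = 863.82
A term = 5.677 * 19 = 107.863
BMR = 2212.15 kcal/day

2212.15 kcal/day


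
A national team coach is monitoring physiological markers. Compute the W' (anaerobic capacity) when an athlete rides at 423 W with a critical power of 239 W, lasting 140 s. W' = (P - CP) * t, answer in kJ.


Above-CP power = 184 W
Duration = 140 s
W' = 184 * 140 = 25760 J
Convert: 25760 / 1000 = 25.76 kJ

25.76 kJ


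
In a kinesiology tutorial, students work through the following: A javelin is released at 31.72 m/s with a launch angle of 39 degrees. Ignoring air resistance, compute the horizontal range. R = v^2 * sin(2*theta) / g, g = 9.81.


Launch speed squared = 1006.1584
sin(2 * 39 deg) = 0.978148
Range = 1006.1584 * 0.978148 / 9.81
= 100.323 m

100.323 m


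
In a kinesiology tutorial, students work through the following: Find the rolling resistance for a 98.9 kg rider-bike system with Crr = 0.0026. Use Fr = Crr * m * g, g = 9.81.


m * g = 98.9 * 9.81 = 970.209 N
Fr = 0.0026 * 970.209 = 2.523 N

2.523 N


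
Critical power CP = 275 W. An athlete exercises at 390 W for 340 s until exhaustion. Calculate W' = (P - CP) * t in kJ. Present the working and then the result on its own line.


P - CP = 390 - 275 = 115 W
W' = 115 * 340 = 39100 J
= 39100 / 1000 = 39.1 kJ

39.1 kJ


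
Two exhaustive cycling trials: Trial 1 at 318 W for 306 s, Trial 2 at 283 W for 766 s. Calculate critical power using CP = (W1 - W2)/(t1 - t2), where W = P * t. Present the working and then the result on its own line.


W1 = 318 * 306 = 97308 J
W2 = 283 * 766 = 216778 J
CP = (97308 - 216778) / (306 - 766)
= -119470 / -460
= 259.72 W

259.72 W


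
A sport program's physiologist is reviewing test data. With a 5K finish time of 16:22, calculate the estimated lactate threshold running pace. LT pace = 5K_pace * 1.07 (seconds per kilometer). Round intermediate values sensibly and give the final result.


Race duration = 982 s for 5 km
Average pace = 982 / 5 = 196.4 s/km
LT pace = 196.4 * 1.07
= 210.15 s/km

210.15 s/km


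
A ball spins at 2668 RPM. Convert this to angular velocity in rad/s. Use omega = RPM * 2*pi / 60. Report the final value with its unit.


omega = 2668 * 2 * pi / 60
= 2668 * 6.28318531 / 60
= 16763.538 / 60
= 279.392 rad/s

279.392 rad/s


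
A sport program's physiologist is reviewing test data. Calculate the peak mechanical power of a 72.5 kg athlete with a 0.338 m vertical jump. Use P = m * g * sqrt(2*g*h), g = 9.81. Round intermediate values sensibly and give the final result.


First, sqrt(2gh) = sqrt(2 * 9.81 * 0.338)
= sqrt(6.63156) = 2.575182 m/s
Power = 72.5 * 9.81 * 2.575182 = 1831.53 W

1831.53 W


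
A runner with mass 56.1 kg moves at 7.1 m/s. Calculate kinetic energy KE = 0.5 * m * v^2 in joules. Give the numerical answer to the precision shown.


v^2 = 7.1^2 = 50.41
KE = 0.5 * 56.1 * 50.41
= 1414.0 J

1414.0 J


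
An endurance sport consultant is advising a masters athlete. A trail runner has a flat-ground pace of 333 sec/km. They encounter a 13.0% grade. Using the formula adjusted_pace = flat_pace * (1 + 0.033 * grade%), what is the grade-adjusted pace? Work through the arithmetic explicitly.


Grade factor = 1 + 0.033 * 13.0 = 1.429
Adjusted = 333 * 1.429 = 475.86 sec/km

475.86 s/km


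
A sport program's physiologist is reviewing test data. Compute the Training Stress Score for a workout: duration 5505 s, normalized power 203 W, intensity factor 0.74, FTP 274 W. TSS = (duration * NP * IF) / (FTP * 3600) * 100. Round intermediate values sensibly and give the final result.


Product = 5505 * 203 * 0.74 = 826961.1
Base = 274 * 3600 = 986400
TSS = 826961.1 / 986400 * 100 = 83.84

83.84 TSS


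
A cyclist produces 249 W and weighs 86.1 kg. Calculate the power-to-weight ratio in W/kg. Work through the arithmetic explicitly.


P/W = power / mass
= 249 / 86.1
= 2.892 W/kg

2.892 W/kg


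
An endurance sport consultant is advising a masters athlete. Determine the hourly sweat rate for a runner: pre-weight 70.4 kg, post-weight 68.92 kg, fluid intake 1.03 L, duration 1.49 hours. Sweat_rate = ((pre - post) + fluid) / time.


Mass lost = 70.4 - 68.92 = 1.48 kg
Add fluid consumed: 1.48 + 1.03 = 2.51 L total sweat
Sweat rate = 2.51 / 1.49 = 1.685 L/h

1.685 L/h


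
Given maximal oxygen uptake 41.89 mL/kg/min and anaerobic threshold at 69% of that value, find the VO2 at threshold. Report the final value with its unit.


Percentage as decimal = 0.69
VO2 at AT = 41.89 * 0.69 = 28.9 mL/kg/min

28.9 mL/kg/min


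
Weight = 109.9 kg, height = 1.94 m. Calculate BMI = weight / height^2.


height^2 = 1.94^2 = 3.7636
BMI = 109.9 / 3.7636 = 29.2 kg/m^2

29.2 kg/m^2


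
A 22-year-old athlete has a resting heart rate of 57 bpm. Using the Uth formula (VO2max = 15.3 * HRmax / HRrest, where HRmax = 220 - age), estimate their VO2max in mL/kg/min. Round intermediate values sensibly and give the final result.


HRmax = 220 - 22 = 198 bpm
Ratio = HRmax / HRrest = 198 / 57 = 3.4737
VO2max = 15.3 * 3.4737 = 53.15 mL/kg/min

53.15 mL/kg/min


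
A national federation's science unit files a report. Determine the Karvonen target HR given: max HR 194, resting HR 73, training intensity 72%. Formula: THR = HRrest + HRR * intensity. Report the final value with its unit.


HRR = HRmax - HRrest = 194 - 73 = 121
THR = 73 + 121 * 0.72
= 160.12 bpm

160.12 bpm


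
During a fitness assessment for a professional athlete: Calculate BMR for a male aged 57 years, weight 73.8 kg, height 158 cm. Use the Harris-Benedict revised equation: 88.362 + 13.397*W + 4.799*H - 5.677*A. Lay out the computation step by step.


Substituting values:
W term = 13.397 * 73.8 = 988.6986
H term = 4.799 * 158 = 758.242
A term = 5.677 * 57 = 323.589
BMR = 1511.71 kcal/day

1511.71 kcal/day


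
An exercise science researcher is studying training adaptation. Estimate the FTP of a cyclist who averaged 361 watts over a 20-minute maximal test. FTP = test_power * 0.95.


FTP = 361 * 0.95 = 342.95 W

342.95 W


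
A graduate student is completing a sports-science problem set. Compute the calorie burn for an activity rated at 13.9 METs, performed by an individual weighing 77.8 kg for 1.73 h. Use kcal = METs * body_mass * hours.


Product of METs and mass = 13.9 * 77.8 = 1081.42
Total kcal = 1081.42 * 1.73 = 1870.86 kcal

1870.86 kcal


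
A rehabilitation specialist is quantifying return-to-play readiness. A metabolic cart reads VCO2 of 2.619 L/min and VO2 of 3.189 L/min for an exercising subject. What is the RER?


RER = VCO2 / VO2 = 2.619 / 3.189 = 0.8213

0.8213


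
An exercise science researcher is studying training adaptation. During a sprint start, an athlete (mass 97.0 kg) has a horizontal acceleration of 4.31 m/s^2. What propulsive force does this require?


Propulsive force = mass * acceleration
= 97.0 kg * 4.31 m/s^2
= 418.07 N

418.07 N


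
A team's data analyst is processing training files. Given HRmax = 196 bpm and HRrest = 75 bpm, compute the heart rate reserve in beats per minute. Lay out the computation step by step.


Heart rate reserve = maximum HR minus resting HR
HRR = 196 - 75 = 121 bpm

121 bpm


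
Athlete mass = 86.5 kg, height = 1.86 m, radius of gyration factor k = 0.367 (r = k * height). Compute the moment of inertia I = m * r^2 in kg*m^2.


r = k * height = 0.367 * 1.86 = 0.68262 m
r^2 = 0.68262^2 = 0.46597
I = 86.5 * 0.46597 = 40.306 kg*m^2

40.306 kg*m^2


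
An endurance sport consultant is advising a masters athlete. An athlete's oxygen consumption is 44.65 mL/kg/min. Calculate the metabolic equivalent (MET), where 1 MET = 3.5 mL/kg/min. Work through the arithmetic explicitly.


MET = VO2 / 3.5
= 44.65 / 3.5
= 12.76 METs

12.76 METs


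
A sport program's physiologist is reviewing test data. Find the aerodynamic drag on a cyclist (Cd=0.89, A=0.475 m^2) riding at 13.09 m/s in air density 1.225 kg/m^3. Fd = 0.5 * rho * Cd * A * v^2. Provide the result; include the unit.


Fd = 0.5 * 1.225 * 0.89 * 0.475 * 13.09^2
= 0.5 * 1.225 * 0.89 * 0.475 * 171.3481
= 44.368 N

44.368 N


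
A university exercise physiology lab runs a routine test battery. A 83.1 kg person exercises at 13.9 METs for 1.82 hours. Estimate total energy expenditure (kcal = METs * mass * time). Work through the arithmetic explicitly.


Energy = METs * mass(kg) * time(h)
= 13.9 * 83.1 * 1.82
= 2102.26 kcal

2102.26 kcal


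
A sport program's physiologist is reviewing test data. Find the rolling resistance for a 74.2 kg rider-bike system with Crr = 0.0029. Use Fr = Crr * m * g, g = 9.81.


m * g = 74.2 * 9.81 = 727.902 N
Fr = 0.0029 * 727.902 = 2.111 N

2.111 N


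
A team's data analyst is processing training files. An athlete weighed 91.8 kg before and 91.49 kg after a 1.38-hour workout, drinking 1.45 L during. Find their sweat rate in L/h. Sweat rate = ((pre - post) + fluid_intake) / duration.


Body mass change = 0.31 kg
Total sweat loss = 0.31 + 1.45 = 1.76 L
Rate = 1.76 / 1.38 = 1.275 L/h

1.275 L/h


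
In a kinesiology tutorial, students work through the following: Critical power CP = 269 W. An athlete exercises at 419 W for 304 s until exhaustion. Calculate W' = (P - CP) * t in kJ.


P - CP = 419 - 269 = 150 W
W' = 150 * 304 = 45600 J
= 45600 / 1000 = 45.6 kJ

45.6 kJ


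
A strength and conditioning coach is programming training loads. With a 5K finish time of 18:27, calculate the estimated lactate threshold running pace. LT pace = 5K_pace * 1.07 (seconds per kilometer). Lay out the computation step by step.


Race duration = 1107 s for 5 km
Average pace = 1107 / 5 = 221.4 s/km
LT pace = 221.4 * 1.07
= 236.9 s/km

236.9 s/km


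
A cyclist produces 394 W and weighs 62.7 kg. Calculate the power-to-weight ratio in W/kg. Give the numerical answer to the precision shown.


P/W = power / mass
= 394 / 62.7
= 6.284 W/kg

6.284 W/kg


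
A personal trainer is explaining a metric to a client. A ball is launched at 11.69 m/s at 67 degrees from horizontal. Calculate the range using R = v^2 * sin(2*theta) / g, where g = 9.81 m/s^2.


sin(2 * 67) = sin(134) = 0.71934
v^2 = 11.69^2 = 136.6561
R = 136.6561 * 0.71934 / 9.81
= 10.021 m

10.021 m


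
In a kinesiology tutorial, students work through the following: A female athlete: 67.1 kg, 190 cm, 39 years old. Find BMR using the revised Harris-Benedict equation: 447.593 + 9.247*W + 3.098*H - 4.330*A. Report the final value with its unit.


Intercept = 447.593
Weight contribution = 9.247 * 67.1 = 620.4737
Height contribution = 3.098 * 190 = 588.62
Age contribution = 4.33 * 39 = 168.87
BMR = 447.593 + 620.4737 + 588.62 - 168.87
= 1487.82 kcal/day

1487.82 kcal/day


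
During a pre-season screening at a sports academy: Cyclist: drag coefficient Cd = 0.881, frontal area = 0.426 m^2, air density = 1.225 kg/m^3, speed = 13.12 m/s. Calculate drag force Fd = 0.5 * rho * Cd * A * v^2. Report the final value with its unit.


v^2 = 13.12^2 = 172.1344
Fd = 0.5 * 1.225 * 0.881 * 0.426 * 172.1344
= 39.569 N

39.569 N


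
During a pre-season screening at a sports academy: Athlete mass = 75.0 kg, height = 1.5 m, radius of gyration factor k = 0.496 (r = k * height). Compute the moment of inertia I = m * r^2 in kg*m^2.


r = k * height = 0.496 * 1.5 = 0.744 m
r^2 = 0.744^2 = 0.553536
I = 75.0 * 0.553536 = 41.515 kg*m^2

41.515 kg*m^2


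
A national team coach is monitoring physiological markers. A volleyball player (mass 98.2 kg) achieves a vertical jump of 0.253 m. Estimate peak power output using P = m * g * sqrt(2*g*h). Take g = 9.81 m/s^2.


2 * g * h = 2 * 9.81 * 0.253 = 4.96386
sqrt(4.96386) = 2.227972 m/s
P = 98.2 * 9.81 * 2.227972 = 2146.3 W

2146.3 W


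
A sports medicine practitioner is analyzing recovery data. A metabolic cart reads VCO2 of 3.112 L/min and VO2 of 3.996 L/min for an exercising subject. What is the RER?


RER = VCO2 / VO2 = 3.112 / 3.996 = 0.7788

0.7788


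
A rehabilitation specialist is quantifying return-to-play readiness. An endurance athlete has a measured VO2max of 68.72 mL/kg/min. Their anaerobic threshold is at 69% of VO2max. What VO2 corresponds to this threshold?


Anaerobic threshold VO2 = VO2max * 69%
= 68.72 * 0.69
= 47.42 mL/kg/min

47.42 mL/kg/min


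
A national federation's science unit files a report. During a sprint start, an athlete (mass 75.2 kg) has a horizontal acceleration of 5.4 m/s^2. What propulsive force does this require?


Propulsive force = mass * acceleration
= 75.2 kg * 5.4 m/s^2
= 406.08 N

406.08 N


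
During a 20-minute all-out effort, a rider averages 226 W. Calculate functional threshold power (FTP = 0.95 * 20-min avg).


FTP = 0.95 * 226
= 214.7 W

214.7 W


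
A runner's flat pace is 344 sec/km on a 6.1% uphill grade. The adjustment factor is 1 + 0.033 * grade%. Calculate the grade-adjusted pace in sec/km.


Factor = 1 + 0.033 * 6.1 = 1.2013
Adjusted pace = 344 * 1.2013
= 413.25 sec/km

413.25 s/km


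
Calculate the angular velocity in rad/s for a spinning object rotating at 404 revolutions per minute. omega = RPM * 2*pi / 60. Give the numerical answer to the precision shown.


omega = RPM * 2*pi / 60
= 404 * 6.28318531 / 60
= 42.307 rad/s

42.307 rad/s


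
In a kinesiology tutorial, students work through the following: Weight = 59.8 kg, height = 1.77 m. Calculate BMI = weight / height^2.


height^2 = 1.77^2 = 3.1329
BMI = 59.8 / 3.1329 = 19.09 kg/m^2

19.09 kg/m^2


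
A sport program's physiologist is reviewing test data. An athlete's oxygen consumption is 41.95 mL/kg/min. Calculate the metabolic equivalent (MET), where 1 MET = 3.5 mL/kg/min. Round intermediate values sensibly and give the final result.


MET = VO2 / 3.5
= 41.95 / 3.5
= 11.99 METs

11.99 METs


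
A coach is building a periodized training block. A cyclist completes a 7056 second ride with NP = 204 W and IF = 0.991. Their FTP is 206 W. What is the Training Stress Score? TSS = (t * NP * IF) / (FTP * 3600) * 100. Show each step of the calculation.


t * NP * IF = 7056 * 204 * 0.991 = 1426469.184
FTP * 3600 = 741600
TSS = (1426469.184 / 741600) * 100 = 192.35

192.35 TSS


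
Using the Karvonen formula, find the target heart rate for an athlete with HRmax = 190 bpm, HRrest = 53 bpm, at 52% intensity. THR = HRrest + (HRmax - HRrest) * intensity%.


HRR = 190 - 53 = 137
THR = 53 + 137 * 0.52
= 53 + 71.24
= 124.24 bpm

124.24 bpm


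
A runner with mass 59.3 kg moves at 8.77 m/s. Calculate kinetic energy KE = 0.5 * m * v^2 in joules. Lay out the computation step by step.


v^2 = 8.77^2 = 76.9129
KE = 0.5 * 59.3 * 76.9129
= 2280.47 J

2280.47 J


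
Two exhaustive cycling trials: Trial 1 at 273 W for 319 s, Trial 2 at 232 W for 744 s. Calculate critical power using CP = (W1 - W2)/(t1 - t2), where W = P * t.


W1 = 273 * 319 = 87087 J
W2 = 232 * 744 = 172608 J
CP = (87087 - 172608) / (319 - 744)
= -85521 / -425
= 201.23 W

201.23 W


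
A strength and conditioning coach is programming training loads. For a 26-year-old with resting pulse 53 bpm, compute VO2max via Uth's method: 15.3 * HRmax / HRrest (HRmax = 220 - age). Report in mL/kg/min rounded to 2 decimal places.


Step 1: HRmax = 220 - 26 = 194 bpm
Step 2: Ratio = 194 / 53 = 3.6604
Step 3: VO2max = 15.3 * 3.6604 = 56.0 mL/kg/min

56.0 mL/kg/min


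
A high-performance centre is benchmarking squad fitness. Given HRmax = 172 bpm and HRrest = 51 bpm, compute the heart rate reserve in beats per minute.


Heart rate reserve = maximum HR minus resting HR
HRR = 172 - 51 = 121 bpm

121 bpm


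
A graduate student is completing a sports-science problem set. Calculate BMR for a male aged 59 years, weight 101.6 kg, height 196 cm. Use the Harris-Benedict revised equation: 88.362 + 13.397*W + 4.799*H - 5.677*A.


Substituting values:
W term = 13.397 * 101.6 = 1361.1352
H term = 4.799 * 196 = 940.604
A term = 5.677 * 59 = 334.943
BMR = 2055.16 kcal/day

2055.16 kcal/day


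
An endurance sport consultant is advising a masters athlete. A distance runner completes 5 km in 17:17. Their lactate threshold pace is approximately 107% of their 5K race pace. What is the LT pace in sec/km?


Convert to seconds: 17 min 17 s = 1037 s
Pace per km = 1037 / 5 = 207.4 s/km
LT pace = 207.4 * 1.07 = 221.92 s/km

221.92 s/km


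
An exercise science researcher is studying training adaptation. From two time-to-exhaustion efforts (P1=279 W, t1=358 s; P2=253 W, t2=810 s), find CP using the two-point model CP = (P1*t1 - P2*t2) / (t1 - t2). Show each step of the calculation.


Work in trial 1 = 99882 J
Work in trial 2 = 204930 J
Delta work = -105048 J
Delta time = -452 s
CP = -105048 / -452 = 232.41 W

232.41 W


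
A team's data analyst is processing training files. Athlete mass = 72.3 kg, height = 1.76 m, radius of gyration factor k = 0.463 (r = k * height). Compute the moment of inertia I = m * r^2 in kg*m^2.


r = k * height = 0.463 * 1.76 = 0.81488 m
r^2 = 0.81488^2 = 0.664029
I = 72.3 * 0.664029 = 48.009 kg*m^2

48.009 kg*m^2


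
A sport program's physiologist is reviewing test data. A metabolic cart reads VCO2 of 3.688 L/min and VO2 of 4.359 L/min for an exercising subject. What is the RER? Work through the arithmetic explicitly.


RER = VCO2 / VO2 = 3.688 / 4.359 = 0.8461

0.8461


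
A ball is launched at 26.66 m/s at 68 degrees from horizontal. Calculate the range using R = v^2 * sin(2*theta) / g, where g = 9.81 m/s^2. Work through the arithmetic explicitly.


sin(2 * 68) = sin(136) = 0.694658
v^2 = 26.66^2 = 710.7556
R = 710.7556 * 0.694658 / 9.81
= 50.329 m

50.329 m


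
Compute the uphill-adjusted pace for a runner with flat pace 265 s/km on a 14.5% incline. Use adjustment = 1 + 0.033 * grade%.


Adjustment factor = 1 + 0.033 * 14.5 = 1.4785
Grade-adjusted pace = 265 * 1.4785 = 391.8 s/km

391.8 s/km


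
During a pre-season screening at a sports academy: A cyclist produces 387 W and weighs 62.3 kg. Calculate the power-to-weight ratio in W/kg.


P/W = power / mass
= 387 / 62.3
= 6.212 W/kg

6.212 W/kg


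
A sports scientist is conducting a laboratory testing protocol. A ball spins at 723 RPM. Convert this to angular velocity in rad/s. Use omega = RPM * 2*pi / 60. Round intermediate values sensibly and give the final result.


omega = 723 * 2 * pi / 60
= 723 * 6.28318531 / 60
= 4542.743 / 60
= 75.712 rad/s

75.712 rad/s


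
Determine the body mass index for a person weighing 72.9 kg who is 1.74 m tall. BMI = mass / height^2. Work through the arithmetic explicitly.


BMI = mass / height^2
= 72.9 / 1.74^2
= 72.9 / 3.0276
= 24.08 kg/m^2

24.08 kg/m^2


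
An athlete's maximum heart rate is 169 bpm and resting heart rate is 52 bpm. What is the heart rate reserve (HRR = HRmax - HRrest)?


HRR = HRmax - HRrest
= 169 - 52
= 117 bpm

117 bpm


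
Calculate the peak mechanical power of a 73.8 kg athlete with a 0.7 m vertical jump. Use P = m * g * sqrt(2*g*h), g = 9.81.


First, sqrt(2gh) = sqrt(2 * 9.81 * 0.7)
= sqrt(13.734) = 3.705941 m/s
Power = 73.8 * 9.81 * 3.705941 = 2683.02 W

2683.02 W


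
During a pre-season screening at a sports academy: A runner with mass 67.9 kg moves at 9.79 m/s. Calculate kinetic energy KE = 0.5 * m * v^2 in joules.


v^2 = 9.79^2 = 95.8441
KE = 0.5 * 67.9 * 95.8441
= 3253.91 J

3253.91 J


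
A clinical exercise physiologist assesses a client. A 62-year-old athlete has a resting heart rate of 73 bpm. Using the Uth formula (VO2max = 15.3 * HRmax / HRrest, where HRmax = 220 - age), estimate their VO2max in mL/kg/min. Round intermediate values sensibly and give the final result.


HRmax = 220 - 62 = 158 bpm
Ratio = HRmax / HRrest = 158 / 73 = 2.1644
VO2max = 15.3 * 2.1644 = 33.12 mL/kg/min

33.12 mL/kg/min


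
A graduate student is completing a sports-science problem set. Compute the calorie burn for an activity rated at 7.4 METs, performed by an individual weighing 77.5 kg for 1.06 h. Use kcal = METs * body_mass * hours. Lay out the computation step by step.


Product of METs and mass = 7.4 * 77.5 = 573.5
Total kcal = 573.5 * 1.06 = 607.91 kcal

607.91 kcal


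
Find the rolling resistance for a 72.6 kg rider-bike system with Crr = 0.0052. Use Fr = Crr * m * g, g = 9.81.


m * g = 72.6 * 9.81 = 712.206 N
Fr = 0.0052 * 712.206 = 3.703 N

3.703 N


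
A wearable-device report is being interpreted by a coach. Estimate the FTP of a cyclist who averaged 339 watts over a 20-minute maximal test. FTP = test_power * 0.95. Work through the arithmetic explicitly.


FTP = 339 * 0.95 = 322.05 W

322.05 W


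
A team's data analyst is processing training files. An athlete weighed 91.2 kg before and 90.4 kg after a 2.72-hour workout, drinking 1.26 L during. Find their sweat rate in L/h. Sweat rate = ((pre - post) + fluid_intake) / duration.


Body mass change = 0.8 kg
Total sweat loss = 0.8 + 1.26 = 2.06 L
Rate = 2.06 / 2.72 = 0.757 L/h

0.757 L/h


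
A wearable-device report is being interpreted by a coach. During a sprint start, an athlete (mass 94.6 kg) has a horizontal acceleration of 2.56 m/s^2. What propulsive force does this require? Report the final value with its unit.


Propulsive force = mass * acceleration
= 94.6 kg * 2.56 m/s^2
= 242.18 N

242.18 N
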